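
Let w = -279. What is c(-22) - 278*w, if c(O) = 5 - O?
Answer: 77589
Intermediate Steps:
c(-22) - 278*w = (5 - 1*(-22)) - 278*(-279) = (5 + 22) + 77562 = 27 + 77562 = 77589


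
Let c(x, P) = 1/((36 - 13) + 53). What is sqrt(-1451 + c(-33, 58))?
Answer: 5*I*sqrt(83809)/38 ≈ 38.092*I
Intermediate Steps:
c(x, P) = 1/76 (c(x, P) = 1/(23 + 53) = 1/76)
sqrt(-1451 + c(-33, 58)) = sqrt(-1451 + 1/76) = sqrt(-110275/76) = 5*I*sqrt(83809)/38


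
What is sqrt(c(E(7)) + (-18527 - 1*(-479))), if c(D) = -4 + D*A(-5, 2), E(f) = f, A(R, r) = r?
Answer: I*sqrt(18038) ≈ 134.31*I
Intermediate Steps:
c(D) = -4 + 2*D (c(D) = -4 + D*2 = -4 + 2*D)
sqrt(c(E(7)) + (-18527 - 1*(-479))) = sqrt((-4 + 2*7) + (-18527 - 1*(-479))) = sqrt((-4 + 14) + (-18527 + 479)) = sqrt(10 - 18048) = sqrt(-18038) = I*sqrt(18038)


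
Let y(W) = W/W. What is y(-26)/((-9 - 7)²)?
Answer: 1/256 ≈ 0.0039063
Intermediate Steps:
y(W) = 1
y(-26)/((-9 - 7)²) = 1/(-9 - 7)² = 1/(-16)² = 1/256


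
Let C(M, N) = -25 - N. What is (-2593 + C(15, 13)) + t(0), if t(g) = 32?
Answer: -2599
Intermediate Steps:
(-2593 + C(15, 13)) + t(0) = (-2593 + (-25 - 1*13)) + 32 = (-2593 + (-25 - 13)) + 32 = (-2593 - 38) + 32 = -2631 + 32 = -2599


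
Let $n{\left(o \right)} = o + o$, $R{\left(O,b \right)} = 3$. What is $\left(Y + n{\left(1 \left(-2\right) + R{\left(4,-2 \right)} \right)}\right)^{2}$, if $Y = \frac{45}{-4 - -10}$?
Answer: $\frac{361}{4} \approx 90.25$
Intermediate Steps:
$n{\left(o \right)} = 2 o$
$Y = \frac{15}{2}$ ($Y = \frac{45}{-4 + 10} = \frac{45}{6} = 45 \cdot \frac{1}{6} = \frac{15}{2} \approx 7.5$)
$\left(Y + n{\left(1 \left(-2\right) + R{\left(4,-2 \right)} \right)}\right)^{2} = \left(\frac{15}{2} + 2 \left(1 \left(-2\right) + 3\right)\right)^{2} = \left(\frac{15}{2} + 2 \left(-2 + 3\right)\right)^{2} = \left(\frac{15}{2} + 2 \cdot 1\right)^{2} = \left(\frac{15}{2} + 2\right)^{2} = \left(\frac{19}{2}\right)^{2} = \frac{361}{4}$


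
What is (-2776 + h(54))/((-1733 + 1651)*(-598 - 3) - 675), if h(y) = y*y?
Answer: 140/48607 ≈ 0.0028802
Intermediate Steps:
h(y) = y²
(-2776 + h(54))/((-1733 + 1651)*(-598 - 3) - 675) = (-2776 + 54²)/((-1733 + 1651)*(-598 - 3) - 675) = (-2776 + 2916)/(-82*(-601) - 675) = 140/(49282 - 675) = 140/48607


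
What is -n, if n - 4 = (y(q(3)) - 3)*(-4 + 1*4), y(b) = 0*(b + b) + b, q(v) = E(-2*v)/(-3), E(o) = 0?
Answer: -4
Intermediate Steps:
q(v) = 0 (q(v) = 0/(-3) = 0*(-1/3) = 0)
y(b) = b (y(b) = 0*(2*b) + b = 0 + b = b)
n = 4 (n = 4 + (0 - 3)*(-4 + 1*4) = 4 - 3*(-4 + 4) = 4 - 3*0 = 4 + 0 = 4)
-n = -1*4 = -4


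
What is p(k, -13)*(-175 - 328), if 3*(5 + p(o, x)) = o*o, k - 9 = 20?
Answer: -415478/3 ≈ -1.3849e+5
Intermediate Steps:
k = 29 (k = 9 + 20 = 29)
p(o, x) = -5 + o²/3 (p(o, x) = -5 + (o*o)/3 = -5 + o²/3)
p(k, -13)*(-175 - 328) = (-5 + (⅓)*29²)*(-175 - 328) = (-5 + (⅓)*841)*(-503) = (-5 + 841/3)*(-503) = (826/3)*(-503) = -415478/3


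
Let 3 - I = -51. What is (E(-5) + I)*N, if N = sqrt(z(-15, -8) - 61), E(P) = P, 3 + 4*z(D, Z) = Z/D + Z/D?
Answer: 49*I*sqrt(55335)/30 ≈ 384.22*I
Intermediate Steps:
I = 54 (I = 3 - 1*(-51) = 3 + 51 = 54)
z(D, Z) = -3/4 + Z/(2*D) (z(D, Z) = -3/4 + (Z/D + Z/D)/4 = -3/4 + (2*Z/D)/4 = -3/4 + Z/(2*D))
N = I*sqrt(55335)/30 (N = sqrt((-3/4 + (1/2)*(-8)/(-15)) - 61) = sqrt((-3/4 + (1/2)*(-8)*(-1/15)) - 61) = sqrt((-3/4 + 4/15) - 61) = sqrt(-29/60 - 61) = sqrt(-3689/60) = I*sqrt(55335)/30 ≈ 7.8411*I)
(E(-5) + I)*N = (-5 + 54)*(I*sqrt(55335)/30) = 49*(I*sqrt(55335)/30) = 49*I*sqrt(55335)/30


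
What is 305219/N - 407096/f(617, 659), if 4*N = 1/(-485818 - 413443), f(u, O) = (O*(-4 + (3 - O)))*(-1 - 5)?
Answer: -358135958944777267/326205 ≈ -1.0979e+12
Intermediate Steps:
f(u, O) = -6*O*(-1 - O) (f(u, O) = (O*(-1 - O))*(-6) = -6*O*(-1 - O))
N = -1/3597044 (N = 1/(4*(-485818 - 413443)) = (1/4)/(-899261) = (1/4)*(-1/899261) = -1/3597044 ≈ -2.7801e-7)
305219/N - 407096/f(617, 659) = 305219/(-1/3597044) - 407096*1/(3954*(1 + 659)) = 305219*(-3597044) - 407096/(6*659*660) = -1097886172636 - 407096/2609640 = -1097886172636 - 407096*1/2609640 = -1097886172636 - 50887/326205 = -358135958944777267/326205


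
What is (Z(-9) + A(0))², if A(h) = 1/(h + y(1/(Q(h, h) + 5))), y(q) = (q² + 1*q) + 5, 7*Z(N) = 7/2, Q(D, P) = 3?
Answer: 208849/432964 ≈ 0.48237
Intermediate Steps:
Z(N) = ½ (Z(N) = (7/2)/7 = (7*(½))/7 = (⅐)*(7/2) = ½)
y(q) = 5 + q + q² (y(q) = (q² + q) + 5 = (q + q²) + 5 = 5 + q + q²)
A(h) = 1/(329/64 + h) (A(h) = 1/(h + (5 + 1/(3 + 5) + (1/(3 + 5))²)) = 1/(h + (5 + 1/8 + (1/8)²)) = 1/(h + (5 + ⅛ + (⅛)²)) = 1/(h + (5 + ⅛ + 1/64)) = 1/(h + 329/64) = 1/(329/64 + h))
(Z(-9) + A(0))² = (½ + 64/(329 + 64*0))² = (½ + 64/(329 + 0))² = (½ + 64/329)² = (457/658)² = 208849/432964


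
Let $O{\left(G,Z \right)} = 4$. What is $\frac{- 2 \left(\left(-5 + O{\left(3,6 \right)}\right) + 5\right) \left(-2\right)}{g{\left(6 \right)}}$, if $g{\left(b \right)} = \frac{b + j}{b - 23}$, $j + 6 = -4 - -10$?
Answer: $- \frac{136}{3} \approx -45.333$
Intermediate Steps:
$j = 0$ ($j = -6 - -6 = -6 + \left(-4 + 10\right) = -6 + 6 = 0$)
$g{\left(b \right)} = \frac{b}{-23 + b}$ ($g{\left(b \right)} = \frac{b + 0}{b - 23} = \frac{b}{-23 + b}$)
$\frac{- 2 \left(\left(-5 + O{\left(3,6 \right)}\right) + 5\right) \left(-2\right)}{g{\left(6 \right)}} = \frac{- 2 \left(\left(-5 + 4\right) + 5\right) \left(-2\right)}{6 \frac{1}{-23 + 6}} = \frac{- 2 \left(-1 + 5\right) \left(-2\right)}{6 \frac{1}{-17}} = \frac{\left(-2\right) 4 \left(-2\right)}{6 \left(- \frac{1}{17}\right)} = \frac{\left(-8\right) \left(-2\right)}{- \frac{6}{17}} = 16 \left(- \frac{17}{6}\right) = - \frac{136}{3}$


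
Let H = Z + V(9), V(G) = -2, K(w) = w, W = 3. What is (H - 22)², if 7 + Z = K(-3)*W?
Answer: 1600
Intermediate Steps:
Z = -16 (Z = -7 - 3*3 = -7 - 9 = -16)
H = -18 (H = -16 - 2 = -18)
(H - 22)² = (-18 - 22)² = (-40)² = 1600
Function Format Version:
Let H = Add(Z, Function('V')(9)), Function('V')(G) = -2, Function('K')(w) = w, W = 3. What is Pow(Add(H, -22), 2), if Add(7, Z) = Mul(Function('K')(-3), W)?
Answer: 1600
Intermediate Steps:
Z = -16 (Z = Add(-7, Mul(-3, 3)) = Add(-7, -9) = -16)
H = -18 (H = Add(-16, -2) = -18)
Pow(Add(H, -22), 2) = Pow(Add(-18, -22), 2) = Pow(-40, 2) = 1600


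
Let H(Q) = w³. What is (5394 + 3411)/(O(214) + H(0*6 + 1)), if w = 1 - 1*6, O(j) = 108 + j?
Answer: 8805/197 ≈ 44.695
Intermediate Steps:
w = -5 (w = 1 - 6 = -5)
H(Q) = -125 (H(Q) = (-5)³ = -125)
(5394 + 3411)/(O(214) + H(0*6 + 1)) = (5394 + 3411)/((108 + 214) - 125) = 8805/(322 - 125) = 8805/197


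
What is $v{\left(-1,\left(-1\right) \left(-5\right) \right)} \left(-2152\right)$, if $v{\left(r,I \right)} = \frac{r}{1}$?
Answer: $2152$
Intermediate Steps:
$v{\left(r,I \right)} = r$ ($v{\left(r,I \right)} = r 1 = r$)
$v{\left(-1,\left(-1\right) \left(-5\right) \right)} \left(-2152\right) = \left(-1\right) \left(-2152\right) = 2152$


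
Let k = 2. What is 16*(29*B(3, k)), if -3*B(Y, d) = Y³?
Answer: -4176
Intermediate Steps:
B(Y, d) = -Y³/3
16*(29*B(3, k)) = 16*(29*(-⅓*3³)) = 16*(29*(-⅓*27)) = 16*(29*(-9)) = 16*(-261) = -4176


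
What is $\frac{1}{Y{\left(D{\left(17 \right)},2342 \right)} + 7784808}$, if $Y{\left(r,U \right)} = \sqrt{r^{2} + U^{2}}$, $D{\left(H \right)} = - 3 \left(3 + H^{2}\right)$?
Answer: $\frac{1946202}{15150807336131} - \frac{\sqrt{1563085}}{30301614672262} \approx 1.2841 \cdot 10^{-7}$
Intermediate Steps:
$D{\left(H \right)} = -9 - 3 H^{2}$
$Y{\left(r,U \right)} = \sqrt{U^{2} + r^{2}}$
$\frac{1}{Y{\left(D{\left(17 \right)},2342 \right)} + 7784808} = \frac{1}{\sqrt{2342^{2} + \left(-9 - 3 \cdot 17^{2}\right)^{2}} + 7784808} = \frac{1}{\sqrt{5484964 + \left(-9 - 867\right)^{2}} + 7784808} = \frac{1}{\sqrt{5484964 + \left(-876\right)^{2}} + 7784808} = \frac{1}{\sqrt{5484964 + 767376} + 7784808} = \frac{1}{\sqrt{6252340} + 7784808} = \frac{1}{2 \sqrt{1563085} + 7784808} = \frac{1}{7784808 + 2 \sqrt{1563085}}$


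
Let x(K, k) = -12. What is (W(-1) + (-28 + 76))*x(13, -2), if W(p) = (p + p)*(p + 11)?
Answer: -336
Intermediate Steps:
W(p) = 2*p*(11 + p) (W(p) = (2*p)*(11 + p) = 2*p*(11 + p))
(W(-1) + (-28 + 76))*x(13, -2) = (2*(-1)*(11 - 1) + (-28 + 76))*(-12) = (2*(-1)*10 + 48)*(-12) = (-20 + 48)*(-12) = 28*(-12) = -336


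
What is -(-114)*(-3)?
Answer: -342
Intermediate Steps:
-(-114)*(-3) = -114*3 = -342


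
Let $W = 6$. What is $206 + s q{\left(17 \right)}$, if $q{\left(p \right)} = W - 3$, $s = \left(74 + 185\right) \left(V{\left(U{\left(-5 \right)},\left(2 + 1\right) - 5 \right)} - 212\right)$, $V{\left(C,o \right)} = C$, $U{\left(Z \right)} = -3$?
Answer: $-166849$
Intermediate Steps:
$s = -55685$ ($s = \left(74 + 185\right) \left(-3 - 212\right) = 259 \left(-215\right) = -55685$)
$q{\left(p \right)} = 3$ ($q{\left(p \right)} = 6 - 3 = 3$)
$206 + s q{\left(17 \right)} = 206 - 167055 = -166849$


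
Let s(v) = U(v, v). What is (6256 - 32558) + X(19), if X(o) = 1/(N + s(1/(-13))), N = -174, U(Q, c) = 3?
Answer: -4497643/171 ≈ -26302.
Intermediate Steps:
s(v) = 3
X(o) = -1/171 (X(o) = 1/(-174 + 3) = 1/(-171) = -1/171)
(6256 - 32558) + X(19) = (6256 - 32558) - 1/171 = -26302 - 1/171 = -4497643/171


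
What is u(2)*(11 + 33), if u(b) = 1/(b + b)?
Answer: 11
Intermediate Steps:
u(b) = 1/(2*b)
u(2)*(11 + 33) = ((1/2)/2)*(11 + 33) = ((1/2)*(1/2))*44 = (1/4)*44 = 11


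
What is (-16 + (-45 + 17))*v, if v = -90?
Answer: 3960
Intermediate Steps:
(-16 + (-45 + 17))*v = (-16 + (-45 + 17))*(-90) = (-16 - 28)*(-90) = -44*(-90) = 3960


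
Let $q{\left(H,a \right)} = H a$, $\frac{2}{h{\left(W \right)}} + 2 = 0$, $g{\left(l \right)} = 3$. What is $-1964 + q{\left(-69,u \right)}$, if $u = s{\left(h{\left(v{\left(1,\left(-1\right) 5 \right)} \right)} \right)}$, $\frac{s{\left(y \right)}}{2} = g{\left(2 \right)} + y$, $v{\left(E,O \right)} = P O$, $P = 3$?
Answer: $-2240$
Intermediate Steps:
$v{\left(E,O \right)} = 3 O$
$h{\left(W \right)} = -1$ ($h{\left(W \right)} = \frac{2}{-2 + 0} = \frac{2}{-2} = 2 \left(- \frac{1}{2}\right) = -1$)
$s{\left(y \right)} = 6 + 2 y$ ($s{\left(y \right)} = 2 \left(3 + y\right) = 6 + 2 y$)
$u = 4$ ($u = 6 + 2 \left(-1\right) = 6 - 2 = 4$)
$-1964 + q{\left(-69,u \right)} = -1964 - 276 = -2240$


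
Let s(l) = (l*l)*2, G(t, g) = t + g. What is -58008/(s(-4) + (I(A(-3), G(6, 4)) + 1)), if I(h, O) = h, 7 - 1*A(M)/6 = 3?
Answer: -19336/19 ≈ -1017.7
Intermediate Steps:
G(t, g) = g + t
A(M) = 24 (A(M) = 42 - 6*3 = 42 - 18 = 24)
s(l) = 2*l² (s(l) = l²*2 = 2*l²)
-58008/(s(-4) + (I(A(-3), G(6, 4)) + 1)) = -58008/(2*(-4)² + (24 + 1)) = -58008/(2*16 + 25) = -58008/(32 + 25) = -58008/57 = -58008*1/57 = -19336/19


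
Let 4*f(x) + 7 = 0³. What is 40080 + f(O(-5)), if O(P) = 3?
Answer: 160313/4 ≈ 40078.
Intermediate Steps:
f(x) = -7/4 (f(x) = -7/4 + (¼)*0³ = -7/4 + (¼)*0 = -7/4 + 0 = -7/4)
40080 + f(O(-5)) = 40080 - 7/4 = 160313/4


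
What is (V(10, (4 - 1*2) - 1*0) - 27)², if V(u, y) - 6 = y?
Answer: 361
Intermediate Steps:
V(u, y) = 6 + y
(V(10, (4 - 1*2) - 1*0) - 27)² = ((6 + ((4 - 1*2) - 1*0)) - 27)² = ((6 + ((4 - 2) + 0)) - 27)² = ((6 + (2 + 0)) - 27)² = ((6 + 2) - 27)² = (8 - 27)² = (-19)² = 361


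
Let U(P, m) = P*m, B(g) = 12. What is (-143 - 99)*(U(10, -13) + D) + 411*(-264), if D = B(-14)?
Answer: -79948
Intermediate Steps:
D = 12
(-143 - 99)*(U(10, -13) + D) + 411*(-264) = (-143 - 99)*(10*(-13) + 12) + 411*(-264) = -242*(-130 + 12) - 108504 = -242*(-118) - 108504 = 28556 - 108504 = -79948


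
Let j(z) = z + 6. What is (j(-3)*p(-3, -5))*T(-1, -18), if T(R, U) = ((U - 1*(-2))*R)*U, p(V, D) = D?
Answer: 4320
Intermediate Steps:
j(z) = 6 + z
T(R, U) = R*U*(2 + U) (T(R, U) = ((U + 2)*R)*U = ((2 + U)*R)*U = (R*(2 + U))*U = R*U*(2 + U))
(j(-3)*p(-3, -5))*T(-1, -18) = ((6 - 3)*(-5))*(-1*(-18)*(2 - 18)) = (3*(-5))*(-1*(-18)*(-16)) = -15*(-288) = 4320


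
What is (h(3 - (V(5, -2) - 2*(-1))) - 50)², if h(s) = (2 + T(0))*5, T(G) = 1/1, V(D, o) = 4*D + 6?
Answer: 1225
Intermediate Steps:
V(D, o) = 6 + 4*D
T(G) = 1
h(s) = 15 (h(s) = (2 + 1)*5 = 3*5 = 15)
(h(3 - (V(5, -2) - 2*(-1))) - 50)² = (15 - 50)² = (-35)² = 1225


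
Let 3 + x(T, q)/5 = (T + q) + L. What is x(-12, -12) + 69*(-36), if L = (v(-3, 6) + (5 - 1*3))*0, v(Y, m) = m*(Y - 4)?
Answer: -2619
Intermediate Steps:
v(Y, m) = m*(-4 + Y)
L = 0 (L = (6*(-4 - 3) + (5 - 1*3))*0 = (6*(-7) + (5 - 3))*0 = (-42 + 2)*0 = -40*0 = 0)
x(T, q) = -15 + 5*T + 5*q (x(T, q) = -15 + 5*((T + q) + 0) = -15 + 5*(T + q) = -15 + (5*T + 5*q) = -15 + 5*T + 5*q)
x(-12, -12) + 69*(-36) = (-15 + 5*(-12) + 5*(-12)) + 69*(-36) = (-15 - 60 - 60) - 2484 = -135 - 2484 = -2619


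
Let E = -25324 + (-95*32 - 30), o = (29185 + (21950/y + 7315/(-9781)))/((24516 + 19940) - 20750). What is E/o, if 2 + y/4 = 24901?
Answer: -327853646071879032/14215004710135 ≈ -23064.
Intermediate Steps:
y = 99596 (y = -8 + 4*24901 = -8 + 99604 = 99596)
o = 14215004710135/11546581886028 (o = (29185 + (21950/99596 + 7315/(-9781)))/((24516 + 19940) - 20750) = (29185 + (21950*(1/99596) + 7315*(-1/9781)))/(44456 - 20750) = (29185 + (10975/49798 - 7315/9781))/23706 = (29185 - 256925895/487074238)*(1/23706) = (14215004710135/487074238)*(1/23706) = 14215004710135/11546581886028 ≈ 1.2311)
E = -28394 (E = -25324 + (-3040 - 30) = -25324 - 3070 = -28394)
E/o = -28394/14215004710135/11546581886028 = -28394*11546581886028/14215004710135 = -327853646071879032/14215004710135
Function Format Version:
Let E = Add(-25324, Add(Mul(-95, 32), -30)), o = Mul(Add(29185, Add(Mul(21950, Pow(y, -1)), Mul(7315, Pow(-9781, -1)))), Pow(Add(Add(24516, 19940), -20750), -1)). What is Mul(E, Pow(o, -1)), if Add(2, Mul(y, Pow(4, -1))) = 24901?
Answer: Rational(-327853646071879032, 14215004710135) ≈ -23064.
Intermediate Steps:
y = 99596 (y = Add(-8, Mul(4, 24901)) = Add(-8, 99604) = 99596)
o = Rational(14215004710135, 11546581886028) (o = Mul(Add(29185, Add(Mul(21950, Pow(99596, -1)), Mul(7315, Pow(-9781, -1)))), Pow(Add(Add(24516, 19940), -20750), -1)) = Mul(Add(29185, Add(Mul(21950, Rational(1, 99596)), Mul(7315, Rational(-1, 9781)))), Pow(Add(44456, -20750), -1)) = Mul(Add(29185, Add(Rational(10975, 49798), Rational(-7315, 9781))), Pow(23706, -1)) = Mul(Add(29185, Rational(-256925895, 487074238)), Rational(1, 23706)) = Mul(Rational(14215004710135, 487074238), Rational(1, 23706)) = Rational(14215004710135, 11546581886028) ≈ 1.2311)
E = -28394 (E = Add(-25324, Add(-3040, -30)) = Add(-25324, -3070) = -28394)
Mul(E, Pow(o, -1)) = Mul(-28394, Pow(Rational(14215004710135, 11546581886028), -1)) = Mul(-28394, Rational(11546581886028, 14215004710135)) = Rational(-327853646071879032, 14215004710135)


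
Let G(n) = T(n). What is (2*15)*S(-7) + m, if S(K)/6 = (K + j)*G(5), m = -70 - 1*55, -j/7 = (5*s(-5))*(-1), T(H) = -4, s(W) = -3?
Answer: 80515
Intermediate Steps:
j = -105 (j = -7*5*(-3)*(-1) = -(-105)*(-1) = -7*15 = -105)
G(n) = -4
m = -125 (m = -70 - 55 = -125)
S(K) = 2520 - 24*K (S(K) = 6*((K - 105)*(-4)) = 6*((-105 + K)*(-4)) = 6*(420 - 4*K) = 2520 - 24*K)
(2*15)*S(-7) + m = (2*15)*(2520 - 24*(-7)) - 125 = 30*(2520 + 168) - 125 = 30*2688 - 125 = 80640 - 125 = 80515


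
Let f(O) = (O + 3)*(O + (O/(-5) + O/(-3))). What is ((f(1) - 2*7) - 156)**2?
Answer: 6360484/225 ≈ 28269.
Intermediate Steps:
f(O) = 7*O*(3 + O)/15 (f(O) = (3 + O)*(O + (O*(-1/5) + O*(-1/3))) = (3 + O)*(O + (-O/5 - O/3)) = (3 + O)*(O - 8*O/15) = (3 + O)*(7*O/15) = 7*O*(3 + O)/15)
((f(1) - 2*7) - 156)**2 = (((7/15)*1*(3 + 1) - 2*7) - 156)**2 = (((7/15)*1*4 - 14) - 156)**2 = ((28/15 - 14) - 156)**2 = (-182/15 - 156)**2 = (-2522/15)**2 = 6360484/225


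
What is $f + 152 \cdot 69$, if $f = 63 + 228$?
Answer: $10779$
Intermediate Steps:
$f = 291$
$f + 152 \cdot 69 = 291 + 152 \cdot 69 = 291 + 10488 = 10779$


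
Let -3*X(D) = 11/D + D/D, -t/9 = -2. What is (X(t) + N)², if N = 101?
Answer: 29430625/2916 ≈ 10093.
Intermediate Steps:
t = 18 (t = -9*(-2) = 18)
X(D) = -⅓ - 11/(3*D) (X(D) = -(11/D + D/D)/3 = -(11/D + 1)/3 = -(1 + 11/D)/3 = -⅓ - 11/(3*D))
(X(t) + N)² = ((⅓)*(-11 - 1*18)/18 + 101)² = ((⅓)*(1/18)*(-11 - 18) + 101)² = ((⅓)*(1/18)*(-29) + 101)² = (-29/54 + 101)² = (5425/54)² = 29430625/2916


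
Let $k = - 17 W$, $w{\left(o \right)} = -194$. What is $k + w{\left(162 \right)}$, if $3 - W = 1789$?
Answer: $30168$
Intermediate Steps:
$W = -1786$ ($W = 3 - 1789 = -1786$)
$k = 30362$ ($k = \left(-17\right) \left(-1786\right) = 30362$)
$k + w{\left(162 \right)} = 30362 - 194 = 30168$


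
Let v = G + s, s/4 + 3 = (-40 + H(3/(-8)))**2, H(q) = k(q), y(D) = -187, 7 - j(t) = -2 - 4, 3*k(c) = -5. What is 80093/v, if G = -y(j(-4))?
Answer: 720837/64075 ≈ 11.250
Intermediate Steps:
k(c) = -5/3 (k(c) = (1/3)*(-5) = -5/3)
j(t) = 13 (j(t) = 7 - (-2 - 4) = 7 - 1*(-6) = 7 + 6 = 13)
H(q) = -5/3
G = 187 (G = -1*(-187) = 187)
s = 62392/9 (s = -12 + 4*(-40 - 5/3)**2 = -12 + 4*(-125/3)**2 = -12 + 4*(15625/9) = -12 + 62500/9 = 62392/9 ≈ 6932.4)
v = 64075/9 (v = 187 + 62392/9 = 64075/9 ≈ 7119.4)
80093/v = 80093/(64075/9) = 80093*(9/64075) = 720837/64075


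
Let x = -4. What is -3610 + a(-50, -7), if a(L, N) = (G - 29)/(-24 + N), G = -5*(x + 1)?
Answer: -111896/31 ≈ -3609.5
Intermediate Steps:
G = 15 (G = -5*(-4 + 1) = -5*(-3) = 15)
a(L, N) = -14/(-24 + N) (a(L, N) = (15 - 29)/(-24 + N) = -14/(-24 + N))
-3610 + a(-50, -7) = -3610 - 14/(-24 - 7) = -3610 - 14/(-31) = -3610 - 14*(-1/31) = -3610 + 14/31 = -111896/31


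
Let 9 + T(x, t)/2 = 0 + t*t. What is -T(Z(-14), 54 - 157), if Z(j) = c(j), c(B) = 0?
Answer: -21200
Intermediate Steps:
Z(j) = 0
T(x, t) = -18 + 2*t² (T(x, t) = -18 + 2*(0 + t*t) = -18 + 2*(0 + t²) = -18 + 2*t²)
-T(Z(-14), 54 - 157) = -(-18 + 2*(54 - 157)²) = -(-18 + 2*(-103)²) = -(-18 + 2*10609) = -(-18 + 21218) = -1*21200 = -21200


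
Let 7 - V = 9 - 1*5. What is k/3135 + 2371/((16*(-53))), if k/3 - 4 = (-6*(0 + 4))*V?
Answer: -2535359/886160 ≈ -2.8611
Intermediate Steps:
V = 3 (V = 7 - (9 - 1*5) = 7 - (9 - 5) = 7 - 1*4 = 7 - 4 = 3)
k = -204 (k = 12 + 3*(-6*(0 + 4)*3) = 12 + 3*(-6*4*3) = 12 + 3*(-24*3) = 12 + 3*(-72) = 12 - 216 = -204)
k/3135 + 2371/((16*(-53))) = -204/3135 + 2371/((16*(-53))) = -204*1/3135 + 2371/(-848) = -68/1045 + 2371*(-1/848) = -68/1045 - 2371/848 = -2535359/886160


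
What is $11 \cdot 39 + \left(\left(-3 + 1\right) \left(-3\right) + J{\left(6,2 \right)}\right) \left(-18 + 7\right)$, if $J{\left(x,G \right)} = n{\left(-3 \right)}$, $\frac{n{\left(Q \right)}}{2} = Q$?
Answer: $429$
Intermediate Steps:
$n{\left(Q \right)} = 2 Q$
$J{\left(x,G \right)} = -6$ ($J{\left(x,G \right)} = 2 \left(-3\right) = -6$)
$11 \cdot 39 + \left(\left(-3 + 1\right) \left(-3\right) + J{\left(6,2 \right)}\right) \left(-18 + 7\right) = 11 \cdot 39 + \left(\left(-3 + 1\right) \left(-3\right) - 6\right) \left(-18 + 7\right) = 429 + \left(\left(-2\right) \left(-3\right) - 6\right) \left(-11\right) = 429 + \left(6 - 6\right) \left(-11\right) = 429 + 0 \left(-11\right) = 429 + 0 = 429$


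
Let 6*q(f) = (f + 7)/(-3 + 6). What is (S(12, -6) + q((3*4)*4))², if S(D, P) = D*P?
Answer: 1540081/324 ≈ 4753.3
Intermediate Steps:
q(f) = 7/18 + f/18 (q(f) = ((f + 7)/(-3 + 6))/6 = ((7 + f)/3)/6 = ((7 + f)*(⅓))/6 = (7/3 + f/3)/6 = 7/18 + f/18)
(S(12, -6) + q((3*4)*4))² = (12*(-6) + (7/18 + ((3*4)*4)/18))² = (-72 + (7/18 + (12*4)/18))² = (-72 + (7/18 + (1/18)*48))² = (-72 + (7/18 + 8/3))² = (-72 + 55/18)² = (-1241/18)² = 1540081/324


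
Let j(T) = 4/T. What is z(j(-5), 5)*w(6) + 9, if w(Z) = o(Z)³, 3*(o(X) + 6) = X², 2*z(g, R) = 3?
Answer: 333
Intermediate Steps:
z(g, R) = 3/2 (z(g, R) = (½)*3 = 3/2)
o(X) = -6 + X²/3
w(Z) = (-6 + Z²/3)³
z(j(-5), 5)*w(6) + 9 = 3*((-18 + 6²)³/27)/2 + 9 = 3*((-18 + 36)³/27)/2 + 9 = 3*((1/27)*18³)/2 + 9 = 3*((1/27)*5832)/2 + 9 = (3/2)*216 + 9 = 324 + 9 = 333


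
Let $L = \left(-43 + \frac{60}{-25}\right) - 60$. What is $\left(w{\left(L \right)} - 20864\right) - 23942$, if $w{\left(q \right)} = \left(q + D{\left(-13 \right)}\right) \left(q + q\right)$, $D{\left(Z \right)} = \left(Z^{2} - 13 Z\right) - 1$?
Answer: $- \frac{2340682}{25} \approx -93627.0$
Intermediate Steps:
$D{\left(Z \right)} = -1 + Z^{2} - 13 Z$
$L = - \frac{527}{5}$ ($L = \left(-43 + 60 \left(- \frac{1}{25}\right)\right) - 60 = \left(-43 - \frac{12}{5}\right) - 60 = - \frac{227}{5} - 60 = - \frac{527}{5} \approx -105.4$)
$w{\left(q \right)} = 2 q \left(337 + q\right)$ ($w{\left(q \right)} = \left(q - \left(-168 - 169\right)\right) \left(q + q\right) = \left(q + \left(-1 + 169 + 169\right)\right) 2 q = \left(q + 337\right) 2 q = \left(337 + q\right) 2 q = 2 q \left(337 + q\right)$)
$\left(w{\left(L \right)} - 20864\right) - 23942 = \left(2 \left(- \frac{527}{5}\right) \left(337 - \frac{527}{5}\right) - 20864\right) - 23942 = \left(2 \left(- \frac{527}{5}\right) \frac{1158}{5} - 20864\right) - 23942 = \left(- \frac{1220532}{25} - 20864\right) - 23942 = - \frac{1742132}{25} - 23942 = - \frac{2340682}{25}$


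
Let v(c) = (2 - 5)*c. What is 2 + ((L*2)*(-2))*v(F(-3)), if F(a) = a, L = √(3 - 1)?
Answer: 2 - 36*√2 ≈ -48.912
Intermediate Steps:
L = √2 ≈ 1.4142
v(c) = -3*c
2 + ((L*2)*(-2))*v(F(-3)) = 2 + ((√2*2)*(-2))*(-3*(-3)) = 2 + ((2*√2)*(-2))*9 = 2 - 4*√2*9 = 2 - 36*√2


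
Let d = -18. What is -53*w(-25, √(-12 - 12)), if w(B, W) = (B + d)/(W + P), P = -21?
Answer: -15953/155 - 4558*I*√6/465 ≈ -102.92 - 24.01*I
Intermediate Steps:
w(B, W) = (-18 + B)/(-21 + W) (w(B, W) = (B - 18)/(W - 21) = (-18 + B)/(-21 + W))
-53*w(-25, √(-12 - 12)) = -53*(-18 - 25)/(-21 + √(-12 - 12)) = -53*(-43)/(-21 + √(-24)) = -53*(-43)/(-21 + 2*I*√6) = -(-2279)/(-21 + 2*I*√6) = 2279/(-21 + 2*I*√6)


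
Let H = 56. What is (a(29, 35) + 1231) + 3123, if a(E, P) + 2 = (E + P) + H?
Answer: 4472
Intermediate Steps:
a(E, P) = 54 + E + P (a(E, P) = -2 + ((E + P) + 56) = -2 + (56 + E + P) = 54 + E + P)
(a(29, 35) + 1231) + 3123 = ((54 + 29 + 35) + 1231) + 3123 = (118 + 1231) + 3123 = 1349 + 3123 = 4472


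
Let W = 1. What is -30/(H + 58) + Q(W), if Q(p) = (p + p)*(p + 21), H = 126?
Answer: 4033/92 ≈ 43.837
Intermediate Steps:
Q(p) = 2*p*(21 + p) (Q(p) = (2*p)*(21 + p) = 2*p*(21 + p))
-30/(H + 58) + Q(W) = -30/(126 + 58) + 2*1*(21 + 1) = -30/184 + 2*1*22 = (1/184)*(-30) + 44 = -15/92 + 44 = 4033/92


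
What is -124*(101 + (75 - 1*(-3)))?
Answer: -22196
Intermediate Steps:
-124*(101 + (75 - 1*(-3))) = -124*(101 + (75 + 3)) = -124*(101 + 78) = -124*179 = -22196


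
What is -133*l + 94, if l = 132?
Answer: -17462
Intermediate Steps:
-133*l + 94 = -133*132 + 94 = -17556 + 94 = -17462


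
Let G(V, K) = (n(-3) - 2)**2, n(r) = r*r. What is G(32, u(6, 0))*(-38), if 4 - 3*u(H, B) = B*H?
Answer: -1862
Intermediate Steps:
u(H, B) = 4/3 - B*H/3
n(r) = r**2
G(V, K) = 49 (G(V, K) = ((-3)**2 - 2)**2 = (9 - 2)**2 = 7**2 = 49)
G(32, u(6, 0))*(-38) = 49*(-38) = -1862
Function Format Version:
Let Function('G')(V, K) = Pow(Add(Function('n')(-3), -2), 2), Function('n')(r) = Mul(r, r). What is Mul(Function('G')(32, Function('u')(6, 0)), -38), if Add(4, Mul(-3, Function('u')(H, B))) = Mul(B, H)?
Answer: -1862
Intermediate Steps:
Function('u')(H, B) = Add(Rational(4, 3), Mul(Rational(-1, 3), B, H)) (Function('u')(H, B) = Add(Rational(4, 3), Mul(Rational(-1, 3), Mul(B, H))) = Add(Rational(4, 3), Mul(Rational(-1, 3), B, H)))
Function('n')(r) = Pow(r, 2)
Function('G')(V, K) = 49 (Function('G')(V, K) = Pow(Add(Pow(-3, 2), -2), 2) = Pow(Add(9, -2), 2) = Pow(7, 2) = 49)
Mul(Function('G')(32, Function('u')(6, 0)), -38) = Mul(49, -38) = -1862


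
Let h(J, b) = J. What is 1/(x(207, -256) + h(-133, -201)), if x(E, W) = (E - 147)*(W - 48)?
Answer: -1/18373 ≈ -5.4428e-5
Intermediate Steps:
x(E, W) = (-147 + E)*(-48 + W)
1/(x(207, -256) + h(-133, -201)) = 1/((7056 - 147*(-256) - 48*207 + 207*(-256)) - 133) = 1/((7056 + 37632 - 9936 - 52992) - 133) = 1/(-18240 - 133) = 1/(-18373) = -1/18373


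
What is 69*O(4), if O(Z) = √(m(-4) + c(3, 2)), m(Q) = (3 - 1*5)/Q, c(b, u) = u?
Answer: 69*√10/2 ≈ 109.10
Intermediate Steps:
m(Q) = -2/Q (m(Q) = (3 - 5)/Q = -2/Q)
O(Z) = √10/2 (O(Z) = √(-2/(-4) + 2) = √(-2*(-¼) + 2) = √(½ + 2) = √(5/2) = √10/2)
69*O(4) = 69*(√10/2) = 69*√10/2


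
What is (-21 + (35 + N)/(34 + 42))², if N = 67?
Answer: 558009/1444 ≈ 386.43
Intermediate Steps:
(-21 + (35 + N)/(34 + 42))² = (-21 + (35 + 67)/(34 + 42))² = (-21 + 102/76)² = (-21 + 102*(1/76))² = (-21 + 51/38)² = (-747/38)² = 558009/1444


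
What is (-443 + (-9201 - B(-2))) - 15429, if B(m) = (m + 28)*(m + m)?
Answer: -24969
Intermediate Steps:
B(m) = 2*m*(28 + m) (B(m) = (28 + m)*(2*m) = 2*m*(28 + m))
(-443 + (-9201 - B(-2))) - 15429 = (-443 + (-9201 - 2*(-2)*(28 - 2))) - 15429 = (-443 + (-9201 - 2*(-2)*26)) - 15429 = (-443 + (-9201 - 1*(-104))) - 15429 = (-443 + (-9201 + 104)) - 15429 = (-443 - 9097) - 15429 = -9540 - 15429 = -24969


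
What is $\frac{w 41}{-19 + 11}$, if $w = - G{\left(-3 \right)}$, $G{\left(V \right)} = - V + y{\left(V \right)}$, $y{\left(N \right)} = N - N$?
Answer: $\frac{123}{8} \approx 15.375$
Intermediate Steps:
$y{\left(N \right)} = 0$
$G{\left(V \right)} = - V$ ($G{\left(V \right)} = - V + 0 = - V$)
$w = -3$ ($w = - \left(-1\right) \left(-3\right) = \left(-1\right) 3 = -3$)
$\frac{w 41}{-19 + 11} = \frac{\left(-3\right) 41}{-19 + 11} = - \frac{123}{-8} = \left(-123\right) \left(- \frac{1}{8}\right) = \frac{123}{8}$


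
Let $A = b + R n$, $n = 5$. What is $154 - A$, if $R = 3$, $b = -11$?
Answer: $150$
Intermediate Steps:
$A = 4$ ($A = -11 + 3 \cdot 5 = -11 + 15 = 4$)
$154 - A = 154 - 4 = 150$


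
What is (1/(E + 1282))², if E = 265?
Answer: 1/2393209 ≈ 4.1785e-7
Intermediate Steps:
(1/(E + 1282))² = (1/(265 + 1282))² = (1/1547)² = 1/2393209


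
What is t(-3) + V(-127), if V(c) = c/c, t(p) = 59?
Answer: 60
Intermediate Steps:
V(c) = 1
t(-3) + V(-127) = 59 + 1 = 60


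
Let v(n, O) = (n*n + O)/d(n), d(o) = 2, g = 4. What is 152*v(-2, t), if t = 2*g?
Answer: 912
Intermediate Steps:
t = 8 (t = 2*4 = 8)
v(n, O) = O/2 + n²/2 (v(n, O) = (n*n + O)/2 = (n² + O)*(½) = (O + n²)*(½) = O/2 + n²/2)
152*v(-2, t) = 152*((½)*8 + (½)*(-2)²) = 152*(4 + (½)*4) = 152*(4 + 2) = 152*6 = 912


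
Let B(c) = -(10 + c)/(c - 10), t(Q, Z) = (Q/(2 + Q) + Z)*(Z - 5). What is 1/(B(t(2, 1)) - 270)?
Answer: -4/1079 ≈ -0.0037071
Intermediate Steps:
t(Q, Z) = (-5 + Z)*(Z + Q/(2 + Q)) (t(Q, Z) = (Q/(2 + Q) + Z)*(-5 + Z) = (Z + Q/(2 + Q))*(-5 + Z) = (-5 + Z)*(Z + Q/(2 + Q)))
B(c) = -(10 + c)/(-10 + c)
1/(B(t(2, 1)) - 270) = 1/((-10 - (-10*1 - 5*2 + 2*1**2 + 2*1**2 - 4*2*1)/(2 + 2))/(-10 + (-10*1 - 5*2 + 2*1**2 + 2*1**2 - 4*2*1)/(2 + 2)) - 270) = 1/((-10 - (-10 - 10 + 2*1 + 2*1 - 8)/4)/(-10 + (-10 - 10 + 2*1 + 2*1 - 8)/4) - 270) = 1/((-10 - (-10 - 10 + 2 + 2 - 8)/4)/(-10 + (-10 - 10 + 2 + 2 - 8)/4) - 270) = 1/((-10 - (-24)/4)/(-10 + (1/4)*(-24)) - 270) = 1/((-10 - 1*(-6))/(-10 - 6) - 270) = 1/((-10 + 6)/(-16) - 270) = 1/(-1/16*(-4) - 270) = 1/(1/4 - 270) = 1/(-1079/4) = -4/1079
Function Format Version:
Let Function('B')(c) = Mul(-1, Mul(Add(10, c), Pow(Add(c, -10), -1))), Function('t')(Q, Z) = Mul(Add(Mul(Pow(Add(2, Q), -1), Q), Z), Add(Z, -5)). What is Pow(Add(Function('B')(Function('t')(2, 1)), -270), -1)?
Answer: Rational(-4, 1079) ≈ -0.0037071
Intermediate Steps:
Function('t')(Q, Z) = Mul(Add(-5, Z), Add(Z, Mul(Q, Pow(Add(2, Q), -1)))) (Function('t')(Q, Z) = Mul(Add(Mul(Q, Pow(Add(2, Q), -1)), Z), Add(-5, Z)) = Mul(Add(Z, Mul(Q, Pow(Add(2, Q), -1))), Add(-5, Z)) = Mul(Add(-5, Z), Add(Z, Mul(Q, Pow(Add(2, Q), -1)))))
Function('B')(c) = Mul(-1, Pow(Add(-10, c), -1), Add(10, c)) (Function('B')(c) = Mul(-1, Mul(Add(10, c), Pow(Add(-10, c), -1))) = Mul(-1, Mul(Pow(Add(-10, c), -1), Add(10, c))) = Mul(-1, Pow(Add(-10, c), -1), Add(10, c)))
Pow(Add(Function('B')(Function('t')(2, 1)), -270), -1) = Pow(Add(Mul(Pow(Add(-10, Mul(Pow(Add(2, 2), -1), Add(Mul(-10, 1), Mul(-5, 2), Mul(2, Pow(1, 2)), Mul(2, Pow(1, 2)), Mul(-4, 2, 1)))), -1), Add(-10, Mul(-1, Mul(Pow(Add(2, 2), -1), Add(Mul(-10, 1), Mul(-5, 2), Mul(2, Pow(1, 2)), Mul(2, Pow(1, 2)), Mul(-4, 2, 1)))))), -270), -1) = Pow(Add(Mul(Pow(Add(-10, Mul(Pow(4, -1), Add(-10, -10, Mul(2, 1), Mul(2, 1), -8))), -1), Add(-10, Mul(-1, Mul(Pow(4, -1), Add(-10, -10, Mul(2, 1), Mul(2, 1), -8))))), -270), -1) = Pow(Add(Mul(Pow(Add(-10, Mul(Rational(1, 4), Add(-10, -10, 2, 2, -8))), -1), Add(-10, Mul(-1, Mul(Rational(1, 4), Add(-10, -10, 2, 2, -8))))), -270), -1) = Pow(Add(Mul(Pow(Add(-10, Mul(Rational(1, 4), -24)), -1), Add(-10, Mul(-1, Mul(Rational(1, 4), -24)))), -270), -1) = Pow(Add(Mul(Pow(Add(-10, -6), -1), Add(-10, Mul(-1, -6))), -270), -1) = Pow(Add(Mul(Pow(-16, -1), Add(-10, 6)), -270), -1) = Pow(Add(Mul(Rational(-1, 16), -4), -270), -1) = Pow(Add(Rational(1, 4), -270), -1) = Pow(Rational(-1079, 4), -1) = Rational(-4, 1079)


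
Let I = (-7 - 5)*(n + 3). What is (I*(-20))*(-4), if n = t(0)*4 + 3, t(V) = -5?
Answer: 13440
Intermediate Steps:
n = -17 (n = -5*4 + 3 = -20 + 3 = -17)
I = 168 (I = (-7 - 5)*(-17 + 3) = -12*(-14) = 168)
(I*(-20))*(-4) = (168*(-20))*(-4) = -3360*(-4) = 13440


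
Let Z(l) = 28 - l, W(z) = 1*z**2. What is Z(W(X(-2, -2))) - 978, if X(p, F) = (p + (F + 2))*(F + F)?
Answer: -1014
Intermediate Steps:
X(p, F) = 2*F*(2 + F + p) (X(p, F) = (p + (2 + F))*(2*F) = (2 + F + p)*(2*F) = 2*F*(2 + F + p))
W(z) = z**2
Z(W(X(-2, -2))) - 978 = (28 - (2*(-2)*(2 - 2 - 2))**2) - 978 = (28 - (2*(-2)*(-2))**2) - 978 = (28 - 1*8**2) - 978 = (28 - 1*64) - 978 = (28 - 64) - 978 = -36 - 978 = -1014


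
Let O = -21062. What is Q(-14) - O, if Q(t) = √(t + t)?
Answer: 21062 + 2*I*√7 ≈ 21062.0 + 5.2915*I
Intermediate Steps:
Q(t) = √2*√t (Q(t) = √(2*t) = √2*√t)
Q(-14) - O = √2*√(-14) - 1*(-21062) = √2*(I*√14) + 21062 = 2*I*√7 + 21062 = 21062 + 2*I*√7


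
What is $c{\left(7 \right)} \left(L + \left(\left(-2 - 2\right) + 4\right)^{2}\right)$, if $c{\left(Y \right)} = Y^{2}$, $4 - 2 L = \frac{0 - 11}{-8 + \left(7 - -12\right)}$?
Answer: $\frac{245}{2} \approx 122.5$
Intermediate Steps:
$L = \frac{5}{2}$ ($L = 2 - \frac{\left(0 - 11\right) \frac{1}{-8 + \left(7 - -12\right)}}{2} = 2 - \frac{\left(-11\right) \frac{1}{-8 + \left(7 + 12\right)}}{2} = 2 - \frac{\left(-11\right) \frac{1}{-8 + 19}}{2} = 2 - \frac{\left(-11\right) \frac{1}{11}}{2} = 2 - - \frac{1}{2} = 2 + \frac{1}{2} = \frac{5}{2} \approx 2.5$)
$c{\left(7 \right)} \left(L + \left(\left(-2 - 2\right) + 4\right)^{2}\right) = 7^{2} \left(\frac{5}{2} + \left(\left(-2 - 2\right) + 4\right)^{2}\right) = 49 \left(\frac{5}{2} + \left(\left(-2 - 2\right) + 4\right)^{2}\right) = 49 \left(\frac{5}{2} + \left(-4 + 4\right)^{2}\right) = 49 \left(\frac{5}{2} + 0^{2}\right) = 49 \left(\frac{5}{2} + 0\right) = 49 \cdot \frac{5}{2} = \frac{245}{2}$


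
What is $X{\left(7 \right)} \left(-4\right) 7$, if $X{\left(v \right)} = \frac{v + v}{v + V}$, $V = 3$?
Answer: $- \frac{196}{5} \approx -39.2$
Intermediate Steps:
$X{\left(v \right)} = \frac{2 v}{3 + v}$ ($X{\left(v \right)} = \frac{v + v}{v + 3} = \frac{2 v}{3 + v}$)
$X{\left(7 \right)} \left(-4\right) 7 = 2 \cdot 7 \frac{1}{3 + 7} \left(-4\right) 7 = 2 \cdot 7 \cdot \frac{1}{10} \left(-4\right) 7 = \frac{7}{5} \left(-4\right) 7 = \left(- \frac{28}{5}\right) 7 = - \frac{196}{5}$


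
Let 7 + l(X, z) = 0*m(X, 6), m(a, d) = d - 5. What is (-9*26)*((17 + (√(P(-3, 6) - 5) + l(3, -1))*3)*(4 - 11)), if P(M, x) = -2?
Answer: -6552 + 4914*I*√7 ≈ -6552.0 + 13001.0*I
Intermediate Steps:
m(a, d) = -5 + d
l(X, z) = -7 (l(X, z) = -7 + 0*(-5 + 6) = -7 + 0*1 = -7 + 0 = -7)
(-9*26)*((17 + (√(P(-3, 6) - 5) + l(3, -1))*3)*(4 - 11)) = (-9*26)*((17 + (√(-2 - 5) - 7)*3)*(4 - 11)) = -234*(17 + (√(-7) - 7)*3)*(-7) = -234*(17 + (I*√7 - 7)*3)*(-7) = -234*(17 + (-7 + I*√7)*3)*(-7) = -234*(17 + (-21 + 3*I*√7))*(-7) = -234*(-4 + 3*I*√7)*(-7) = -234*(28 - 21*I*√7) = -6552 + 4914*I*√7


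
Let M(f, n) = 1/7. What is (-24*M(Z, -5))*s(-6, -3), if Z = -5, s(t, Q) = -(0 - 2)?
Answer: -48/7 ≈ -6.8571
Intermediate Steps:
s(t, Q) = 2 (s(t, Q) = -1*(-2) = 2)
M(f, n) = ⅐
(-24*M(Z, -5))*s(-6, -3) = -24*⅐*2 = -24/7*2 = -48/7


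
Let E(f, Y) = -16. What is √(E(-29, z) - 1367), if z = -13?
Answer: I*√1383 ≈ 37.189*I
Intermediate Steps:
√(E(-29, z) - 1367) = √(-16 - 1367) = √(-1383) = I*√1383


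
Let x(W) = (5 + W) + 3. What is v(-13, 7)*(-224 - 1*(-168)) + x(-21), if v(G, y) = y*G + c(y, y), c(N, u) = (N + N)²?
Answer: -5893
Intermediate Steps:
c(N, u) = 4*N² (c(N, u) = (2*N)² = 4*N²)
v(G, y) = 4*y² + G*y (v(G, y) = y*G + 4*y² = G*y + 4*y² = 4*y² + G*y)
x(W) = 8 + W
v(-13, 7)*(-224 - 1*(-168)) + x(-21) = (7*(-13 + 4*7))*(-224 - 1*(-168)) + (8 - 21) = (7*(-13 + 28))*(-224 + 168) - 13 = (7*15)*(-56) - 13 = 105*(-56) - 13 = -5880 - 13 = -5893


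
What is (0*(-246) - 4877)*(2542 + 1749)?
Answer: -20927207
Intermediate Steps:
(0*(-246) - 4877)*(2542 + 1749) = (0 - 4877)*4291 = -4877*4291 = -20927207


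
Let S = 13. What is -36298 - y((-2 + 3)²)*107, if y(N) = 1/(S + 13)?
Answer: -943855/26 ≈ -36302.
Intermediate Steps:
y(N) = 1/26 (y(N) = 1/(13 + 13) = 1/26)
-36298 - y((-2 + 3)²)*107 = -36298 - 107/26 = -943855/26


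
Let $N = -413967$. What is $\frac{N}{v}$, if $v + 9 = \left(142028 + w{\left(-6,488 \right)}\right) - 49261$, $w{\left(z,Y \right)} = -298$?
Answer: $- \frac{137989}{30820} \approx -4.4773$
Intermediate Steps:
$v = 92460$ ($v = -9 + \left(\left(142028 - 298\right) - 49261\right) = -9 + \left(141730 - 49261\right) = -9 + 92469 = 92460$)
$\frac{N}{v} = - \frac{413967}{92460} = \left(-413967\right) \frac{1}{92460} = - \frac{137989}{30820}$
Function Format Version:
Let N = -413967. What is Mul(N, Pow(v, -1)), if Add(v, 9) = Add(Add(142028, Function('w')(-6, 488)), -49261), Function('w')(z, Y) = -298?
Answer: Rational(-137989, 30820) ≈ -4.4773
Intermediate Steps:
v = 92460 (v = Add(-9, Add(Add(142028, -298), -49261)) = Add(-9, Add(141730, -49261)) = Add(-9, 92469) = 92460)
Mul(N, Pow(v, -1)) = Mul(-413967, Pow(92460, -1)) = Mul(-413967, Rational(1, 92460)) = Rational(-137989, 30820)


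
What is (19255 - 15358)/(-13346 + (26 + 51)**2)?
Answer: -3897/7417 ≈ -0.52541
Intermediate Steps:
(19255 - 15358)/(-13346 + (26 + 51)**2) = 3897/(-13346 + 77**2) = 3897/(-13346 + 5929) = 3897/(-7417) = 3897*(-1/7417) = -3897/7417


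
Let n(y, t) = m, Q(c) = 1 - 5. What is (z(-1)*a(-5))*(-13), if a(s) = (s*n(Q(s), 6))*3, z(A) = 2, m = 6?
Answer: 2340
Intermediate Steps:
Q(c) = -4
n(y, t) = 6
a(s) = 18*s (a(s) = (s*6)*3 = (6*s)*3 = 18*s)
(z(-1)*a(-5))*(-13) = (2*(18*(-5)))*(-13) = (2*(-90))*(-13) = -180*(-13) = 2340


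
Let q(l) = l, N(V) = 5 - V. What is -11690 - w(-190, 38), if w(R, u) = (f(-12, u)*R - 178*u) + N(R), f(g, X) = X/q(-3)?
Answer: -22583/3 ≈ -7527.7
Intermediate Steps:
f(g, X) = -X/3 (f(g, X) = X/(-3) = X*(-1/3) = -X/3)
w(R, u) = 5 - R - 178*u - R*u/3 (w(R, u) = ((-u/3)*R - 178*u) + (5 - R) = (-R*u/3 - 178*u) + (5 - R) = (-178*u - R*u/3) + (5 - R) = 5 - R - 178*u - R*u/3)
-11690 - w(-190, 38) = -11690 - (5 - 1*(-190) - 178*38 - 1/3*(-190)*38) = -11690 - (5 + 190 - 6764 + 7220/3) = -11690 - 1*(-12487/3) = -11690 + 12487/3 = -22583/3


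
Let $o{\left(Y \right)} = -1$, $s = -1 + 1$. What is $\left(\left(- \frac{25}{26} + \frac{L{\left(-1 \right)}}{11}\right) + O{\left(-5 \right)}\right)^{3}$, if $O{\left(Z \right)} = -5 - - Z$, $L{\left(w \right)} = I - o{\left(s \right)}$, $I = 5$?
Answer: $- \frac{26436959739}{23393656} \approx -1130.1$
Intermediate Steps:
$s = 0$
$L{\left(w \right)} = 6$ ($L{\left(w \right)} = 5 - -1 = 5 + 1 = 6$)
$O{\left(Z \right)} = -5 + Z$
$\left(\left(- \frac{25}{26} + \frac{L{\left(-1 \right)}}{11}\right) + O{\left(-5 \right)}\right)^{3} = \left(\left(- \frac{25}{26} + \frac{6}{11}\right) - 10\right)^{3} = \left(- \frac{119}{286} - 10\right)^{3} = \left(- \frac{2979}{286}\right)^{3} = - \frac{26436959739}{23393656}$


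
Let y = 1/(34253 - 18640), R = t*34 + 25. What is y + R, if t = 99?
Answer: 52943684/15613 ≈ 3391.0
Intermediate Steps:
R = 3391 (R = 99*34 + 25 = 3366 + 25 = 3391)
y = 1/15613 ≈ 6.4049e-5
y + R = 1/15613 + 3391 = 52943684/15613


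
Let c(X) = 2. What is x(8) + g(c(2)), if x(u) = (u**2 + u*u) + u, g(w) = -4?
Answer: 132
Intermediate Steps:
x(u) = u + 2*u**2 (x(u) = (u**2 + u**2) + u = 2*u**2 + u = u + 2*u**2)
x(8) + g(c(2)) = 8*(1 + 2*8) - 4 = 8*(1 + 16) - 4 = 8*17 - 4 = 136 - 4 = 132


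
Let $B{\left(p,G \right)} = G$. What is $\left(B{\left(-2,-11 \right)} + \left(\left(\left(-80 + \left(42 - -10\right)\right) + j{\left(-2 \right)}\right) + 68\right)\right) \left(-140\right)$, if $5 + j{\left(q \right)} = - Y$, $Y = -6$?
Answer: $-4200$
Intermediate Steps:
$j{\left(q \right)} = 1$ ($j{\left(q \right)} = -5 - -6 = -5 + 6 = 1$)
$\left(B{\left(-2,-11 \right)} + \left(\left(\left(-80 + \left(42 - -10\right)\right) + j{\left(-2 \right)}\right) + 68\right)\right) \left(-140\right) = \left(-11 + \left(\left(\left(-80 + \left(42 - -10\right)\right) + 1\right) + 68\right)\right) \left(-140\right) = \left(-11 + \left(\left(\left(-80 + \left(42 + 10\right)\right) + 1\right) + 68\right)\right) \left(-140\right) = \left(-11 + \left(\left(\left(-80 + 52\right) + 1\right) + 68\right)\right) \left(-140\right) = \left(-11 + \left(\left(-28 + 1\right) + 68\right)\right) \left(-140\right) = \left(-11 + \left(-27 + 68\right)\right) \left(-140\right) = \left(-11 + 41\right) \left(-140\right) = 30 \left(-140\right) = -4200$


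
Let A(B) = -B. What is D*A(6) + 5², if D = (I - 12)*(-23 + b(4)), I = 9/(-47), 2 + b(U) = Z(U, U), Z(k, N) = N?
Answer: -71023/47 ≈ -1511.1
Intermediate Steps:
b(U) = -2 + U
I = -9/47 (I = 9*(-1/47) = -9/47 ≈ -0.19149)
D = 12033/47 (D = (-9/47 - 12)*(-23 + (-2 + 4)) = -573*(-23 + 2)/47 = -573/47*(-21) = 12033/47 ≈ 256.02)
D*A(6) + 5² = 12033*(-1*6)/47 + 5² = (12033/47)*(-6) + 25 = -72198/47 + 25 = -71023/47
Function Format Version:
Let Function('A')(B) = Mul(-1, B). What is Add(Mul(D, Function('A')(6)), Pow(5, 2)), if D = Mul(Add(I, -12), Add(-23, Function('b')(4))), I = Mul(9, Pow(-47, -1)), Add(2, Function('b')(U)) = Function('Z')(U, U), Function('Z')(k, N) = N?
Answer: Rational(-71023, 47) ≈ -1511.1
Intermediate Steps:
Function('b')(U) = Add(-2, U)
I = Rational(-9, 47) (I = Mul(9, Rational(-1, 47)) = Rational(-9, 47) ≈ -0.19149)
D = Rational(12033, 47) (D = Mul(Add(Rational(-9, 47), -12), Add(-23, Add(-2, 4))) = Mul(Rational(-573, 47), Add(-23, 2)) = Mul(Rational(-573, 47), -21) = Rational(12033, 47) ≈ 256.02)
Add(Mul(D, Function('A')(6)), Pow(5, 2)) = Add(Mul(Rational(12033, 47), Mul(-1, 6)), Pow(5, 2)) = Add(Mul(Rational(12033, 47), -6), 25) = Add(Rational(-72198, 47), 25) = Rational(-71023, 47)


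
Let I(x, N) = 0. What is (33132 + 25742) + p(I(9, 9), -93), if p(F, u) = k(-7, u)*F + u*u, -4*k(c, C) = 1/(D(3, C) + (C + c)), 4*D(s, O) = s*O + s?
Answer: 67523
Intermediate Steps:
D(s, O) = s/4 + O*s/4 (D(s, O) = (s*O + s)/4 = (O*s + s)/4 = (s + O*s)/4 = s/4 + O*s/4)
k(c, C) = -1/(4*(¾ + c + 7*C/4)) (k(c, C) = -1/(4*((¼)*3*(1 + C) + (C + c))) = -1/(4*((¾ + 3*C/4) + (C + c))) = -1/(4*(¾ + c + 7*C/4)))
p(F, u) = u² - F/(-25 + 7*u) (p(F, u) = (-1/(3 + 4*(-7) + 7*u))*F + u*u = (-1/(3 - 28 + 7*u))*F + u² = (-1/(-25 + 7*u))*F + u² = -F/(-25 + 7*u) + u² = u² - F/(-25 + 7*u))
(33132 + 25742) + p(I(9, 9), -93) = (33132 + 25742) + (-1*0 + (-93)²*(-25 + 7*(-93)))/(-25 + 7*(-93)) = 58874 + (0 + 8649*(-25 - 651))/(-25 - 651) = 58874 + (0 + 8649*(-676))/(-676) = 58874 - (0 - 5846724)/676 = 58874 - 1/676*(-5846724) = 58874 + 8649 = 67523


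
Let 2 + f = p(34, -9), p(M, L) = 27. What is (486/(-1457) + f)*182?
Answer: 6540898/1457 ≈ 4489.3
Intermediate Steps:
f = 25 (f = -2 + 27 = 25)
(486/(-1457) + f)*182 = (486/(-1457) + 25)*182 = (486*(-1/1457) + 25)*182 = (-486/1457 + 25)*182 = (35939/1457)*182 = 6540898/1457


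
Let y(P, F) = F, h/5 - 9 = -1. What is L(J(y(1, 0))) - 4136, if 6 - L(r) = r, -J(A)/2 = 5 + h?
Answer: -4040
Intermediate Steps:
h = 40 (h = 45 + 5*(-1) = 45 - 5 = 40)
J(A) = -90 (J(A) = -2*(5 + 40) = -2*45 = -90)
L(r) = 6 - r
L(J(y(1, 0))) - 4136 = (6 - 1*(-90)) - 4136 = (6 + 90) - 4136 = 96 - 4136 = -4040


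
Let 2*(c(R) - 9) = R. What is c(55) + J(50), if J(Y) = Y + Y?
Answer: 273/2 ≈ 136.50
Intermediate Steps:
J(Y) = 2*Y
c(R) = 9 + R/2
c(55) + J(50) = (9 + (½)*55) + 2*50 = (9 + 55/2) + 100 = 73/2 + 100 = 273/2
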